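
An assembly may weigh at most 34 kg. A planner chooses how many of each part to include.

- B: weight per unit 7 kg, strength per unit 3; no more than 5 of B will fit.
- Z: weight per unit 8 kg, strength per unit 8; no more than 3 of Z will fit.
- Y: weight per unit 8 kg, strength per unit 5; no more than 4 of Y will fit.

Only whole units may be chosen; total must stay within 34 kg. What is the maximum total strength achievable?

1×B and 3×Z: weight 31 ≤ 34, strength 1·3 + 3·8 = 27.
3×Z and 1×Y: weight 32 ≤ 34, strength 3·8 + 1·5 = 29.
Best is 29.

29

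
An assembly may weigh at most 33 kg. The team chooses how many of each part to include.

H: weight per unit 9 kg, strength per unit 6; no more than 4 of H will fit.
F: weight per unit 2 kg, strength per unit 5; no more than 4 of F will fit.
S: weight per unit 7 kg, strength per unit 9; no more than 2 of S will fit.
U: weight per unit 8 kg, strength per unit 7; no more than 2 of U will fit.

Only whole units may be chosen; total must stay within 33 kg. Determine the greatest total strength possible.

F has the best ratio (5/2); taking only F gives at most 4×5 = 20 (stopped by the supply cap of 4).
Mixing does better — 4×F, 2×S, and 1×U: weight 30 ≤ 33, strength 4·5 + 2·9 + 1·7 = 45.

45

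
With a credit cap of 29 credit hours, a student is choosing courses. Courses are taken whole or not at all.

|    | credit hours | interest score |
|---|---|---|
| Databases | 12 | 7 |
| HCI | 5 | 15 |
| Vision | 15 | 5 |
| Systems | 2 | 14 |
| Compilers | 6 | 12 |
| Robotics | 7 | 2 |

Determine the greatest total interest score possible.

48

This is a 0-1 knapsack instance.
Take Databases, HCI, Systems, and Compilers: credit hours 12 + 5 + 2 + 6 = 25 ≤ 29, interest score 7 + 15 + 14 + 12 = 48.
No other feasible combination does better.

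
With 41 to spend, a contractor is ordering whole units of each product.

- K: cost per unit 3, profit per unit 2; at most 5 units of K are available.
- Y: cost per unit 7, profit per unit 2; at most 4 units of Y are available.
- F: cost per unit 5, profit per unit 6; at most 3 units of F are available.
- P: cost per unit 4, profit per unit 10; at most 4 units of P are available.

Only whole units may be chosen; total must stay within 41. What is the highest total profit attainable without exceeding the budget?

1×K, 1×Y, 3×F, and 4×P: cost 41 ≤ 41, profit 1·2 + 1·2 + 3·6 + 4·10 = 62.
3×K, 3×F, and 4×P: cost 40 ≤ 41, profit 3·2 + 3·6 + 4·10 = 64.
Best is 64.

64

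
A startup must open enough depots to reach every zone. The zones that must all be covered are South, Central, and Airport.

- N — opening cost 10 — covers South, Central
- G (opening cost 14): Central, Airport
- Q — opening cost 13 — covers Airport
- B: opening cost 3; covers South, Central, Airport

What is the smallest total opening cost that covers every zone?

This is a weighted set-cover instance.
B alone covers South, Central, Airport — every zone.
Total opening cost: 3.
No cover costs less than 3.

3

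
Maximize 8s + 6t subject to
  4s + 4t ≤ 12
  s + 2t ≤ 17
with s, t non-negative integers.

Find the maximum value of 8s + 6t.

24

(s,t)=(3,0): 4·3+4·0=12≤12, 1·3+2·0=3≤17, objective 24.
(s,t)=(2,1): 4·2+4·1=12≤12, 1·2+2·1=4≤17, objective 22.
(s,t)=(2,0): 4·2+4·0=8≤12, 1·2+2·0=2≤17, objective 16.
No feasible integer point exceeds 24.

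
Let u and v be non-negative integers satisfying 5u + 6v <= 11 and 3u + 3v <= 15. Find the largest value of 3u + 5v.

8

Relaxing integrality, the LP optimum is 9.17 at (u,v) = (0, 1.83), which is not an integer point.
(u,v)=(1,1): 5·1+6·1=11≤11, 3·1+3·1=6≤15, objective 8.
(u,v)=(2,0): 5·2+6·0=10≤11, 3·2+3·0=6≤15, objective 6.
(u,v)=(0,1): 5·0+6·1=6≤11, 3·0+3·1=3≤15, objective 5.
(u,v)=(1,0): 5·1+6·0=5≤11, 3·1+3·0=3≤15, objective 3.
The best lattice point is (1,1), giving 8.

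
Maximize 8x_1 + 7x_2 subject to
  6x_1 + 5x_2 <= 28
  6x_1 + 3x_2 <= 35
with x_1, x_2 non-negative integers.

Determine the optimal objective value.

38

(x_1,x_2)=(3,2) is feasible, giving 38.
(x_1,x_2)=(2,3) is feasible, giving 37.
(x_1,x_2)=(1,4) is feasible, giving 36.
No feasible integer point exceeds 38.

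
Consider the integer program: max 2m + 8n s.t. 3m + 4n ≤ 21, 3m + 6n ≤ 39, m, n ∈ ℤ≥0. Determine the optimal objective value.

(m,n)=(0,5) is feasible, giving 40.
(m,n)=(1,4) is feasible, giving 34.
(m,n)=(0,4) is feasible, giving 32.
Maximum is 40 at (m,n)=(0,5).

40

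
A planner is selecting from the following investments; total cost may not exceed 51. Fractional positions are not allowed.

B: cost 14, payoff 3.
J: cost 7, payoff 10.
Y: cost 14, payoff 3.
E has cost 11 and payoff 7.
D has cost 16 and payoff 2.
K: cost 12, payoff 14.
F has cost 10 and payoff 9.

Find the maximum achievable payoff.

40

Allowing fractional choices, the relaxed optimum would be about 42.4, but investments are indivisible.
J + E + K + F: cost 7 + 11 + 12 + 10 = 40 ≤ 51, payoff 10 + 7 + 14 + 9 = 40.
B + J + K + F: cost 14 + 7 + 12 + 10 = 43 ≤ 51, payoff 3 + 10 + 14 + 9 = 36.
Best is J, E, K, and F with total payoff 40.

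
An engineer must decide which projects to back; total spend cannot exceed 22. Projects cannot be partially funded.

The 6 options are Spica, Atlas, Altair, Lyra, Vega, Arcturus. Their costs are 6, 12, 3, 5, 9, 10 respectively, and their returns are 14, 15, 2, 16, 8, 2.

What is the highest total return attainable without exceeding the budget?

Take Spica, Lyra, and Vega: cost 6 + 5 + 9 = 20 ≤ 22, return 14 + 16 + 8 = 38.
No other feasible combination does better.

38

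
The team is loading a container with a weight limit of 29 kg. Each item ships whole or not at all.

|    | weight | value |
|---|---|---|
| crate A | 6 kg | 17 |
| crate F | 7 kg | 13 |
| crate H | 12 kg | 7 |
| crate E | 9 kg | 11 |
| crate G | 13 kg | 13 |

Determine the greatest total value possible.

43

Take crate A, crate F, and crate G: weight 6 + 7 + 13 = 26 ≤ 29, value 17 + 13 + 13 = 43.
No other feasible combination does better.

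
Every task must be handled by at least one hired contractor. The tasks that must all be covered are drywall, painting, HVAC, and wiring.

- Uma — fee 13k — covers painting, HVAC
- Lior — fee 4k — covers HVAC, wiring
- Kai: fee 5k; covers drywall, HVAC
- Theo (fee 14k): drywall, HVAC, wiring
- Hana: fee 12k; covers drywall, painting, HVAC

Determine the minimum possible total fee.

The greedy cost-per-new-task heuristic would pick Lior, Kai, and Hana for 21, but a cheaper cover exists.
Choose Lior and Hana: together they cover drywall, painting, HVAC, wiring — every task.
Total fee: 4 + 12 = 16.
No cover costs less than 16.

16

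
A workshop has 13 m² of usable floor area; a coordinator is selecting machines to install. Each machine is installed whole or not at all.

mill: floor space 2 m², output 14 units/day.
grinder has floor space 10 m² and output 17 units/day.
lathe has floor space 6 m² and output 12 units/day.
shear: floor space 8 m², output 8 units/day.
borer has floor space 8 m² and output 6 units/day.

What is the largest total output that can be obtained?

Take mill and grinder: floor space 2 + 10 = 12 ≤ 13, output 14 + 17 = 31.
No other feasible combination does better.

31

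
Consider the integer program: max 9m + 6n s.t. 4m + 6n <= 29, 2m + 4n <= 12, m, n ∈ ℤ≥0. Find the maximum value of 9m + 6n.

(m,n)=(6,0): 4·6+6·0=24≤29, 2·6+4·0=12≤12, objective 54.
(m,n)=(5,0): 4·5+6·0=20≤29, 2·5+4·0=10≤12, objective 45.
The best lattice point is (6,0), giving 54.

54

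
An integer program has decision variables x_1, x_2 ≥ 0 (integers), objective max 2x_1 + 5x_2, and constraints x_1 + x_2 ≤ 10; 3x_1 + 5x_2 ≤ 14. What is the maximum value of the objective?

12

The continuous relaxation peaks at (0, 2.8) with value 14.00; rounding to a feasible lattice point costs some objective.
(x_1,x_2)=(1,2): 1·1+1·2=3≤10, 3·1+5·2=13≤14, objective 12.
(x_1,x_2)=(0,2): 1·0+1·2=2≤10, 3·0+5·2=10≤14, objective 10.
(x_1,x_2)=(2,1): 1·2+1·1=3≤10, 3·2+5·1=11≤14, objective 9.
(x_1,x_2)=(1,1): 1·1+1·1=2≤10, 3·1+5·1=8≤14, objective 7.
No feasible integer point exceeds 12.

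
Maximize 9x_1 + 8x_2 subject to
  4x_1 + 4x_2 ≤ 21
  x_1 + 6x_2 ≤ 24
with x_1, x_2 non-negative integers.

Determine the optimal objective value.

45

The continuous relaxation peaks at (5.25, 0) with value 47.25; rounding to a feasible lattice point costs some objective.
(x_1,x_2)=(5,0) is feasible, giving 45.
(x_1,x_2)=(4,1) is feasible, giving 44.
(x_1,x_2)=(4,0) is feasible, giving 36.
The best lattice point is (5,0), giving 45.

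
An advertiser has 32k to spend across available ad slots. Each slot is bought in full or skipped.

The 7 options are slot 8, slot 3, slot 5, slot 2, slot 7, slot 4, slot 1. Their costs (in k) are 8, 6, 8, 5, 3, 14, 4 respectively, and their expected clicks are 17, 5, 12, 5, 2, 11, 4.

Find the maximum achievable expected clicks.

Treat it as a binary knapsack problem.
Allowing fractional choices, the relaxed optimum would be about 43.8, but ad slots are indivisible.
slot 8 + slot 5 + slot 2 + slot 7 + slot 1: cost 8 + 8 + 5 + 3 + 4 = 28 ≤ 32, expected clicks 17 + 12 + 5 + 2 + 4 = 40.
slot 8 + slot 3 + slot 5 + slot 2 + slot 7: cost 8 + 6 + 8 + 5 + 3 = 30 ≤ 32, expected clicks 17 + 5 + 12 + 5 + 2 = 41.
slot 8 + slot 3 + slot 5 + slot 2 + slot 1: cost 8 + 6 + 8 + 5 + 4 = 31 ≤ 32, expected clicks 17 + 5 + 12 + 5 + 4 = 43.
Best is slot 8, slot 3, slot 5, slot 2, and slot 1 with total expected clicks 43.

43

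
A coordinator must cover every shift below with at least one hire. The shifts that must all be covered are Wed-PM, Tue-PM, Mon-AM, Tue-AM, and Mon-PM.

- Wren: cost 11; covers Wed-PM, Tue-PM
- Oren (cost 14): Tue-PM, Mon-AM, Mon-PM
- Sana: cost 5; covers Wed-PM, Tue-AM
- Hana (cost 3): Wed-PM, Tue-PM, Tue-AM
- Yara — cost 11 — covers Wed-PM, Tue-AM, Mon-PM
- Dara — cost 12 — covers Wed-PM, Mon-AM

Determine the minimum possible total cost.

17

Choose Oren and Hana: together they cover Wed-PM, Tue-PM, Mon-AM, Tue-AM, Mon-PM — every shift.
Total cost: 14 + 3 = 17.
No cover costs less than 17.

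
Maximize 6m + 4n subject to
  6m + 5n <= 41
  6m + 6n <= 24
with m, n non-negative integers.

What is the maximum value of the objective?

24

(m,n)=(4,0) is feasible, giving 24.
(m,n)=(3,1) is feasible, giving 22.
(m,n)=(3,0) is feasible, giving 18.
Maximum is 24 at (m,n)=(4,0).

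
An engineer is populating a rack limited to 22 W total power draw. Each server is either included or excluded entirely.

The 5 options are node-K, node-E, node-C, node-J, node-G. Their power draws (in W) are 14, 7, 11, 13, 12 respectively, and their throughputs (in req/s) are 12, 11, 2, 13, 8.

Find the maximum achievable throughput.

24

Allowing fractional choices, the relaxed optimum would be about 25.7, but servers are indivisible.
node-E + node-J: power draw 7 + 13 = 20 ≤ 22, throughput 11 + 13 = 24.
node-E + node-G: power draw 7 + 12 = 19 ≤ 22, throughput 11 + 8 = 19.
node-K + node-E: power draw 14 + 7 = 21 ≤ 22, throughput 12 + 11 = 23.
Best is node-E and node-J with total throughput 24.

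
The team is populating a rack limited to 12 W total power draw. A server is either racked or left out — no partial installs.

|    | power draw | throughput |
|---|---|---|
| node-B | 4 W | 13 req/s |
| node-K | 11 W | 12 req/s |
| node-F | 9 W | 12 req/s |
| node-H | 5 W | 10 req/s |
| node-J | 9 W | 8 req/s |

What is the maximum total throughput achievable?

23

Take node-B and node-H: power draw 4 + 5 = 9 ≤ 12, throughput 13 + 10 = 23.
No other feasible combination does better.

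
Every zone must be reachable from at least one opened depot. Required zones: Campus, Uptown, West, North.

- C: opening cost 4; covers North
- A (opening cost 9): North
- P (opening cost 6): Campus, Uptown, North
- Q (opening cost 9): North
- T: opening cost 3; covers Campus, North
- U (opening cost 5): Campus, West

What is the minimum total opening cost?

11

The greedy cost-per-new-zone heuristic would pick T, U, and P for 14, but a cheaper cover exists.
Choose P and U: together they cover Campus, Uptown, West, North — every zone.
Total opening cost: 6 + 5 = 11.
No cover costs less than 11.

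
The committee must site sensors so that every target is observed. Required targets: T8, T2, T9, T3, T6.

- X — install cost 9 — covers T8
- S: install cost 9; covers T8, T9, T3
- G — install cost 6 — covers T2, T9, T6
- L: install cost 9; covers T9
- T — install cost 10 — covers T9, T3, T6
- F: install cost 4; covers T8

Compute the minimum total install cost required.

This is an integer covering problem.
The greedy cost-per-new-target heuristic would pick G, F, and S for 19, but a cheaper cover exists.
Choose S and G: together they cover T8, T2, T9, T3, T6 — every target.
Total install cost: 9 + 6 = 15.
No cover costs less than 15.

15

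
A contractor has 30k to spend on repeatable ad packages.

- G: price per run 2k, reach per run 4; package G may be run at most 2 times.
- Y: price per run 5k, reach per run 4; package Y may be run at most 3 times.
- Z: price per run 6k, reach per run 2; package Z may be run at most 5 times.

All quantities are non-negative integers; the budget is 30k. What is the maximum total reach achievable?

Take 2×G, 3×Y, and 1×Z: price 25 ≤ 30, reach 2·4 + 3·4 + 1·2 = 22.
G has the best ratio (4/2) and is taken to its limit of 2; remaining capacity is filled optimally with the others.

22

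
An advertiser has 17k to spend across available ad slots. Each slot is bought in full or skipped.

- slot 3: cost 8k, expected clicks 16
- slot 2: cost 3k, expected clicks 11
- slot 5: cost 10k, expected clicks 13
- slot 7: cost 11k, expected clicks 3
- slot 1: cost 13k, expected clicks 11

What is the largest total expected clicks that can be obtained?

27

Treat it as a binary knapsack problem.
Allowing fractional choices, the relaxed optimum would be about 34.8, but ad slots are indivisible.
slot 3 + slot 2: cost 8 + 3 = 11 ≤ 17, expected clicks 16 + 11 = 27.
slot 2 + slot 5: cost 3 + 10 = 13 ≤ 17, expected clicks 11 + 13 = 24.
slot 2 + slot 1: cost 3 + 13 = 16 ≤ 17, expected clicks 11 + 11 = 22.
Best is slot 3 and slot 2 with total expected clicks 27.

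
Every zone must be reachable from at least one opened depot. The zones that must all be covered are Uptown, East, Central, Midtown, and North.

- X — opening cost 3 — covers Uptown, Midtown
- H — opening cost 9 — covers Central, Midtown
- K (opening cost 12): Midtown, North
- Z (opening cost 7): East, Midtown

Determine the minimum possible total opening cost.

Choose X, H, K, and Z: together they cover Uptown, East, Central, Midtown, North — every zone.
Total opening cost: 3 + 9 + 12 + 7 = 31.

31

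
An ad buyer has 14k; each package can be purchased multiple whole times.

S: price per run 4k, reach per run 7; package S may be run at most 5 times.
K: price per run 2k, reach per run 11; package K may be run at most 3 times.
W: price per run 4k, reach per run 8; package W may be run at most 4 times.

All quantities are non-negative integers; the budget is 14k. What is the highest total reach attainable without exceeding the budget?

49

K has the best ratio (11/2); taking only K gives at most 3×11 = 33 (stopped by the supply cap of 3).
Mixing does better — 3×K and 2×W: price 14 ≤ 14, reach 3·11 + 2·8 = 49.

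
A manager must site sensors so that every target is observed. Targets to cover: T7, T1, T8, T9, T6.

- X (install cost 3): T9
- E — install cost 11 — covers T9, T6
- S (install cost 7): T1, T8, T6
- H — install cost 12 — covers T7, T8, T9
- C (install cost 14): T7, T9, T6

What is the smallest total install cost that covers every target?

The greedy cost-per-new-target heuristic would pick S, X, and H for 22, but a cheaper cover exists.
Choose S and H: together they cover T7, T1, T8, T9, T6 — every target.
Total install cost: 7 + 12 = 19.
No cover costs less than 19.

19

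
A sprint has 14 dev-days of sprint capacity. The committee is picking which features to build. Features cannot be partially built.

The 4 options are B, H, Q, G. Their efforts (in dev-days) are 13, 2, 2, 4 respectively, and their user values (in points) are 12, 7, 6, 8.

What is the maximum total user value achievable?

This is an integer program with binary decision variables.
Take H, Q, and G: effort 2 + 2 + 4 = 8 ≤ 14, user value 7 + 6 + 8 = 21.
No other feasible combination does better.

21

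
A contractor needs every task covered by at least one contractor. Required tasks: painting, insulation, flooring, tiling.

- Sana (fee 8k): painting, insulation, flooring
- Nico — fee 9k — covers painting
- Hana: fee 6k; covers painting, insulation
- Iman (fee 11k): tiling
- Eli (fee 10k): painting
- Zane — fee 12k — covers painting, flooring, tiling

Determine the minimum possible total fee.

This is a weighted set-cover instance.
The greedy cost-per-new-task heuristic would pick Sana and Iman for 19, but a cheaper cover exists.
Choose Hana and Zane: together they cover painting, insulation, flooring, tiling — every task.
Total fee: 6 + 12 = 18.
No cover costs less than 18.

18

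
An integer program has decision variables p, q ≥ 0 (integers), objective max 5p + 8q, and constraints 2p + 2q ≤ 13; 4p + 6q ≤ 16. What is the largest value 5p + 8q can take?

21

The continuous relaxation peaks at (0, 2.67) with value 21.33; rounding to a feasible lattice point costs some objective.
(p,q)=(1,2) is feasible, giving 21.
(p,q)=(2,1) is feasible, giving 18.
No feasible integer point exceeds 21.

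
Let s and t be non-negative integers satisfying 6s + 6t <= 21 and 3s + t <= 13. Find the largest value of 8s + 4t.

24

(s,t)=(3,0): 6·3+6·0=18≤21, 3·3+1·0=9≤13, objective 24.
(s,t)=(2,1): 6·2+6·1=18≤21, 3·2+1·1=7≤13, objective 20.
The best lattice point is (3,0), giving 24.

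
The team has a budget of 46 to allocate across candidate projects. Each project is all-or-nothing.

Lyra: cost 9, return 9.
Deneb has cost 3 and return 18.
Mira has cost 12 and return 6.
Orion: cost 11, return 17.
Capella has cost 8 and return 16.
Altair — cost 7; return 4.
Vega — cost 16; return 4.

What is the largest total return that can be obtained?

This is an integer program with binary decision variables.
Take Lyra, Deneb, Mira, Orion, and Capella: cost 9 + 3 + 12 + 11 + 8 = 43 ≤ 46, return 9 + 18 + 6 + 17 + 16 = 66.
No other feasible combination does better.

66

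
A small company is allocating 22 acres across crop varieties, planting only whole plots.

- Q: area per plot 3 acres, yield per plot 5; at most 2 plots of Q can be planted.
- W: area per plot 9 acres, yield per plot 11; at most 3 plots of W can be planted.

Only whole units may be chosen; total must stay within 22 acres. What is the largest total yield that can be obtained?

Q has the best ratio (5/3); taking only Q gives at most 2×5 = 10 (stopped by the supply cap of 2).
Mixing does better — 1×Q and 2×W: area 21 ≤ 22, yield 1·5 + 2·11 = 27.

27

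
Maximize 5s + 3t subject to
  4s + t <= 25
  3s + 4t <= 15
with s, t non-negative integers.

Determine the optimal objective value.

(s,t)=(5,0): 4·5+1·0=20≤25, 3·5+4·0=15≤15, objective 25.
(s,t)=(4,0): 4·4+1·0=16≤25, 3·4+4·0=12≤15, objective 20.
Maximum is 25 at (s,t)=(5,0).

25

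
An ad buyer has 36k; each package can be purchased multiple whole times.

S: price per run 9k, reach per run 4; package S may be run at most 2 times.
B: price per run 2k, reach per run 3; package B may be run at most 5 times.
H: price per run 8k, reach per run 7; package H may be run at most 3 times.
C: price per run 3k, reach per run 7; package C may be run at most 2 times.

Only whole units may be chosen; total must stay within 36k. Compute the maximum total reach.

44

This is a bounded integer knapsack.
C has the best ratio (7/3); taking only C gives at most 2×7 = 14 (stopped by the supply cap of 2).
Mixing does better — 3×B, 3×H, and 2×C: price 36 ≤ 36, reach 3·3 + 3·7 + 2·7 = 44.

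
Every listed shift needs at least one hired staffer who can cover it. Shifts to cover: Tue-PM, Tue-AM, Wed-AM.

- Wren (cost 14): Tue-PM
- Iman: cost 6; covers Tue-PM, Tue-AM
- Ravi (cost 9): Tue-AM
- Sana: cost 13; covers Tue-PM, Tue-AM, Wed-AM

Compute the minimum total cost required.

The greedy cost-per-new-shift heuristic would pick Iman and Sana for 19, but a cheaper cover exists.
Sana alone covers Tue-PM, Tue-AM, Wed-AM — every shift.
Total cost: 13.
No cover costs less than 13.

13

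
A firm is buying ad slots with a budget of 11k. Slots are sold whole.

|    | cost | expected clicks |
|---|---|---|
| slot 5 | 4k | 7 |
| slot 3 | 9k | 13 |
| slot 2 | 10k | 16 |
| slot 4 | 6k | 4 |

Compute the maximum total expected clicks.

16

slot 3: cost 9 ≤ 11, expected clicks 13.
slot 5 + slot 4: cost 4 + 6 = 10 ≤ 11, expected clicks 7 + 4 = 11.
slot 2: cost 10 ≤ 11, expected clicks 16.
Best is slot 2 with total expected clicks 16.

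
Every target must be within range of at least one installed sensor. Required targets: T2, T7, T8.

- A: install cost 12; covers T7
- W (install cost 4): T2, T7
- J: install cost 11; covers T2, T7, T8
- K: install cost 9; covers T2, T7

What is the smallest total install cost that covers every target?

11

J alone covers T2, T7, T8 — every target.
Total install cost: 11.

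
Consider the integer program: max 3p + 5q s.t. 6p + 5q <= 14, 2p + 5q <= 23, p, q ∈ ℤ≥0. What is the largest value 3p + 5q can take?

The continuous relaxation peaks at (0, 2.8) with value 14.00; rounding to a feasible lattice point costs some objective.
(p,q)=(0,2): 6·0+5·2=10≤14, 2·0+5·2=10≤23, objective 10.
(p,q)=(1,1): 6·1+5·1=11≤14, 2·1+5·1=7≤23, objective 8.
(p,q)=(0,1): 6·0+5·1=5≤14, 2·0+5·1=5≤23, objective 5.
The best lattice point is (0,2), giving 10.

10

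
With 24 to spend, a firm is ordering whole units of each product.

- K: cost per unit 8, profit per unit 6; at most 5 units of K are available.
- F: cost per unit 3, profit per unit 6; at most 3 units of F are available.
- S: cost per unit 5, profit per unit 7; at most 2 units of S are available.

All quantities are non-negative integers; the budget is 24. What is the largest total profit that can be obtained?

32

This is a bounded integer knapsack.
F has the best ratio (6/3); taking only F gives at most 3×6 = 18 (stopped by the supply cap of 3).
Mixing does better — 3×F and 2×S: cost 19 ≤ 24, profit 3·6 + 2·7 = 32.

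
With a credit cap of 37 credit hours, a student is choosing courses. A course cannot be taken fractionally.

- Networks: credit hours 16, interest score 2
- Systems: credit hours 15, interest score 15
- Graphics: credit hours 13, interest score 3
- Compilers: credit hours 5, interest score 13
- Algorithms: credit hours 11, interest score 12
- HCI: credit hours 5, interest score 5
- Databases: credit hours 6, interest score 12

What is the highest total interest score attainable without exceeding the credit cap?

52

Systems + Compilers + HCI + Databases: credit hours 15 + 5 + 5 + 6 = 31 ≤ 37, interest score 15 + 13 + 5 + 12 = 45.
Systems + Compilers + Algorithms + Databases: credit hours 15 + 5 + 11 + 6 = 37 ≤ 37, interest score 15 + 13 + 12 + 12 = 52.
Systems + Compilers + Algorithms + HCI: credit hours 15 + 5 + 11 + 5 = 36 ≤ 37, interest score 15 + 13 + 12 + 5 = 45.
Best is Systems, Compilers, Algorithms, and Databases with total interest score 52.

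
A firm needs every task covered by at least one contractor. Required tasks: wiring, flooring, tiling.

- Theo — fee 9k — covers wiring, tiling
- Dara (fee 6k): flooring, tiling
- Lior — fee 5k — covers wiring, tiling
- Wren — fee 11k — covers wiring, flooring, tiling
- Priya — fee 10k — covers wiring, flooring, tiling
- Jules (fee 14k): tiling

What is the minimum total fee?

10

The greedy cost-per-new-task heuristic would pick Lior and Dara for 11, but a cheaper cover exists.
Priya alone covers wiring, flooring, tiling — every task.
Total fee: 10.
No cover costs less than 10.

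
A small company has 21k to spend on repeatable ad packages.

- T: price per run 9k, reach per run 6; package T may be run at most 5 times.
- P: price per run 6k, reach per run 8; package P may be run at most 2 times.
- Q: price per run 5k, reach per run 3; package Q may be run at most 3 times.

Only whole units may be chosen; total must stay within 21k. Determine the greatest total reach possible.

This is a bounded integer knapsack.
P has the best ratio (8/6); taking only P gives at most 2×8 = 16 (stopped by the supply cap of 2).
Mixing does better — 1×T and 2×P: price 21 ≤ 21, reach 1·6 + 2·8 = 22.

22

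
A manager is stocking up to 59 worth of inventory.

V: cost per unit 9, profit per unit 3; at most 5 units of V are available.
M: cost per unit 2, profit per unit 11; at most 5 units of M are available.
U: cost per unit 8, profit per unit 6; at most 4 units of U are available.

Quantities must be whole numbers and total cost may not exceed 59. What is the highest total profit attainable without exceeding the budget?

82

Take 1×V, 5×M, and 4×U: cost 51 ≤ 59, profit 1·3 + 5·11 + 4·6 = 82.
M has the best ratio (11/2) and is taken to its limit of 5; remaining capacity is filled optimally with the others.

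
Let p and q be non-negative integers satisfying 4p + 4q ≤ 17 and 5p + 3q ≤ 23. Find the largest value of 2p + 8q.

(p,q)=(0,4) is feasible, giving 32.
(p,q)=(1,3) is feasible, giving 26.
(p,q)=(0,3) is feasible, giving 24.
Maximum is 32 at (p,q)=(0,4).

32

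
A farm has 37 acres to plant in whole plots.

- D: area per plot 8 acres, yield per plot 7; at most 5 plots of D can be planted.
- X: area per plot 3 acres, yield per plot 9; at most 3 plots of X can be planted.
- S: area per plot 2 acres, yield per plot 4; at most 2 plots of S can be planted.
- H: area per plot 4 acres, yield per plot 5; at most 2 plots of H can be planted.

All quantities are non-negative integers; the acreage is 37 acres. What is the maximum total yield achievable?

X has the best ratio (9/3); taking only X gives at most 3×9 = 27 (stopped by the supply cap of 3).
Mixing does better — 2×D, 3×X, 2×S, and 2×H: area 37 ≤ 37, yield 2·7 + 3·9 + 2·4 + 2·5 = 59.

59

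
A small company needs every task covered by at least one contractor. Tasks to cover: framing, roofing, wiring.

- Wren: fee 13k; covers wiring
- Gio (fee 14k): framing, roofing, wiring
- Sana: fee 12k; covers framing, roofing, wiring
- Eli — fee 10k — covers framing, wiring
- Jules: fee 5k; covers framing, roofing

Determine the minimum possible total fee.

12

This is an integer covering problem.
The greedy cost-per-new-task heuristic would pick Jules and Eli for 15, but a cheaper cover exists.
Sana alone covers framing, roofing, wiring — every task.
Total fee: 12.
No cover costs less than 12.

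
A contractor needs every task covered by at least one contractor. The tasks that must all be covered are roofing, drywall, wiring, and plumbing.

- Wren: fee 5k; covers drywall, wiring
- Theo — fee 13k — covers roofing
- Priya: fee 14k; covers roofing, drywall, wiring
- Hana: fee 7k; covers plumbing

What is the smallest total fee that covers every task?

This is a weighted set-cover instance.
The greedy cost-per-new-task heuristic would pick Wren, Hana, and Theo for 25, but a cheaper cover exists.
Choose Priya and Hana: together they cover roofing, drywall, wiring, plumbing — every task.
Total fee: 14 + 7 = 21.
No cover costs less than 21.

21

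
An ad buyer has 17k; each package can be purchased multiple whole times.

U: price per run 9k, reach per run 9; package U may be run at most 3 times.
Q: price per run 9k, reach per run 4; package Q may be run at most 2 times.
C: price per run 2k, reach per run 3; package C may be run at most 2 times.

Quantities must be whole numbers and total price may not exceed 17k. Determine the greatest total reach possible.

C has the best ratio (3/2); taking only C gives at most 2×3 = 6 (stopped by the supply cap of 2).
Mixing does better — 1×U and 2×C: price 13 ≤ 17, reach 1·9 + 2·3 = 15.

15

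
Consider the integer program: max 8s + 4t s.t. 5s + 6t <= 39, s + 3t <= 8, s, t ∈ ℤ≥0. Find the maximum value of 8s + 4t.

(s,t)=(7,0): 5·7+6·0=35≤39, 1·7+3·0=7≤8, objective 56.
(s,t)=(6,0): 5·6+6·0=30≤39, 1·6+3·0=6≤8, objective 48.
The best lattice point is (7,0), giving 56.

56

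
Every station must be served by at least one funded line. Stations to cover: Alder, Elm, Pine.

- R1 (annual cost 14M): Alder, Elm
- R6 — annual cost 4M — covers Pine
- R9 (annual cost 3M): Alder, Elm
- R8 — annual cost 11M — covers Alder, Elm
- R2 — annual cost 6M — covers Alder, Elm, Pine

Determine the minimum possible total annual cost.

The greedy cost-per-new-station heuristic would pick R9 and R6 for 7, but a cheaper cover exists.
R2 alone covers Alder, Elm, Pine — every station.
Total annual cost: 6.
No cover costs less than 6.

6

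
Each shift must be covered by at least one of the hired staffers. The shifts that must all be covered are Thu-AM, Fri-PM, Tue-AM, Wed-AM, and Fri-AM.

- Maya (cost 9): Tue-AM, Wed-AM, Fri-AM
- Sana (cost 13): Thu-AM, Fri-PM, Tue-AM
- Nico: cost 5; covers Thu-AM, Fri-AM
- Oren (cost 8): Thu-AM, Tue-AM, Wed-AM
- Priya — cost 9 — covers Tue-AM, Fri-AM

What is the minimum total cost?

The greedy cost-per-new-shift heuristic would pick Nico, Oren, and Sana for 26, but a cheaper cover exists.
Choose Maya and Sana: together they cover Thu-AM, Fri-PM, Tue-AM, Wed-AM, Fri-AM — every shift.
Total cost: 9 + 13 = 22.
No cover costs less than 22.

22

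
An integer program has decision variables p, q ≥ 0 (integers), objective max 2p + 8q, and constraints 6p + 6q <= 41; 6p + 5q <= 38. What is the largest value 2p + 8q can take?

48

The continuous relaxation peaks at (0, 6.83) with value 54.67; rounding to a feasible lattice point costs some objective.
(p,q)=(0,6) is feasible, giving 48.
(p,q)=(1,5) is feasible, giving 42.
(p,q)=(0,5) is feasible, giving 40.
The best lattice point is (0,6), giving 48.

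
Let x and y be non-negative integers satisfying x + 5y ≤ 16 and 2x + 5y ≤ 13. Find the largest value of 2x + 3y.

12

The continuous relaxation peaks at (6.5, 0) with value 13.00; rounding to a feasible lattice point costs some objective.
(x,y)=(6,0) is feasible, giving 12.
(x,y)=(5,0) is feasible, giving 10.
The best lattice point is (6,0), giving 12.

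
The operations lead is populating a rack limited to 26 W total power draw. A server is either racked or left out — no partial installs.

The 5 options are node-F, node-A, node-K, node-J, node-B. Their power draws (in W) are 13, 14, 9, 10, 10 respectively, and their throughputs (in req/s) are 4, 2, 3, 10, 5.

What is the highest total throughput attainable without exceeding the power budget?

15

This is an integer program with binary decision variables.
Allowing fractional choices, the relaxed optimum would be about 17.0, but servers are indivisible.
node-K + node-J: power draw 9 + 10 = 19 ≤ 26, throughput 3 + 10 = 13.
node-F + node-J: power draw 13 + 10 = 23 ≤ 26, throughput 4 + 10 = 14.
node-J + node-B: power draw 10 + 10 = 20 ≤ 26, throughput 10 + 5 = 15.
Best is node-J and node-B with total throughput 15.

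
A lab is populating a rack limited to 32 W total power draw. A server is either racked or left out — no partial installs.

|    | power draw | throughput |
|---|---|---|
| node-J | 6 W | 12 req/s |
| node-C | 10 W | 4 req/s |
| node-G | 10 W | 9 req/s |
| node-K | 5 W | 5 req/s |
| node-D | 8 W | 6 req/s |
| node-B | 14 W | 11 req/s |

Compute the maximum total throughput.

32

Take node-J, node-G, node-K, and node-D: power draw 6 + 10 + 5 + 8 = 29 ≤ 32, throughput 12 + 9 + 5 + 6 = 32.
No feasible combination exceeds this.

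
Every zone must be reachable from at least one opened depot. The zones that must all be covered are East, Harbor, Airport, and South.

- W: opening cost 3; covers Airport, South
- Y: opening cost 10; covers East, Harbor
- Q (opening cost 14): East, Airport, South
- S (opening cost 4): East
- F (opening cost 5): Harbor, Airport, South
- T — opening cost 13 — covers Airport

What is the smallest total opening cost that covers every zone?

9

The greedy cost-per-new-zone heuristic would pick W, S, and F for 12, but a cheaper cover exists.
Choose S and F: together they cover East, Harbor, Airport, South — every zone.
Total opening cost: 4 + 5 = 9.
No cover costs less than 9.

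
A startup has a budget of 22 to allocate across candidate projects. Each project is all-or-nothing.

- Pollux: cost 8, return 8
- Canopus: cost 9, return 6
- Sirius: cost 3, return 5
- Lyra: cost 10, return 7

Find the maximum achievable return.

Allowing fractional choices, the relaxed optimum would be about 20.7, but projects are indivisible.
Pollux + Canopus + Sirius: cost 8 + 9 + 3 = 20 ≤ 22, return 8 + 6 + 5 = 19.
Pollux + Sirius + Lyra: cost 8 + 3 + 10 = 21 ≤ 22, return 8 + 5 + 7 = 20.
Canopus + Sirius + Lyra: cost 9 + 3 + 10 = 22 ≤ 22, return 6 + 5 + 7 = 18.
Best is Pollux, Sirius, and Lyra with total return 20.

20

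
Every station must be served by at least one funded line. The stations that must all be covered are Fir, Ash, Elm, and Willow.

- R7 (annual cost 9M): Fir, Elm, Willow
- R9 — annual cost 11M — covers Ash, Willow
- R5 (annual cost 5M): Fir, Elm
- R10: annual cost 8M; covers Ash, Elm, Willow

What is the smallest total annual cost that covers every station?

This is an integer covering problem.
Choose R5 and R10: together they cover Fir, Ash, Elm, Willow — every station.
Total annual cost: 5 + 8 = 13.
No cover costs less than 13.

13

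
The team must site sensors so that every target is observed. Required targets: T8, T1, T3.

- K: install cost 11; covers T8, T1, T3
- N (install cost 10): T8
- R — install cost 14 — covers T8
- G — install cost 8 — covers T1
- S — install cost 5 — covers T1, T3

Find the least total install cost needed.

11

This is a weighted set-cover instance.
The greedy cost-per-new-target heuristic would pick S and N for 15, but a cheaper cover exists.
K alone covers T8, T1, T3 — every target.
Total install cost: 11.
No cover costs less than 11.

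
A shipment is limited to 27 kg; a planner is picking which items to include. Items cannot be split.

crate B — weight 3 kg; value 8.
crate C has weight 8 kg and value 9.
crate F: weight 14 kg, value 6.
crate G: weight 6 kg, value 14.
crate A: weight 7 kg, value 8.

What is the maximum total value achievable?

39

Allowing fractional choices, the relaxed optimum would be about 40.3, but items are indivisible.
crate B + crate C + crate G: weight 3 + 8 + 6 = 17 ≤ 27, value 8 + 9 + 14 = 31.
crate B + crate C + crate G + crate A: weight 3 + 8 + 6 + 7 = 24 ≤ 27, value 8 + 9 + 14 + 8 = 39.
Best is crate B, crate C, crate G, and crate A with total value 39.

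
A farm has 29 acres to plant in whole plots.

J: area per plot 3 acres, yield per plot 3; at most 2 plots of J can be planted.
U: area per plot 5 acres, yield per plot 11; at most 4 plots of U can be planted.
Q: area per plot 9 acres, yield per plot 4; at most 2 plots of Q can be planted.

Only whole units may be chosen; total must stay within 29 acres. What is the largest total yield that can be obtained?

U has the best ratio (11/5); taking only U gives at most 4×11 = 44 (stopped by the supply cap of 4).
Mixing does better — 2×J and 4×U: area 26 ≤ 29, yield 2·3 + 4·11 = 50.

50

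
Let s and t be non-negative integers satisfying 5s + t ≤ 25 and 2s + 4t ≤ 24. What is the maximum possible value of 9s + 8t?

68

(s,t)=(4,4): 5·4+1·4=24≤25, 2·4+4·4=24≤24, objective 68.
(s,t)=(4,3): 5·4+1·3=23≤25, 2·4+4·3=20≤24, objective 60.
(s,t)=(3,4): 5·3+1·4=19≤25, 2·3+4·4=22≤24, objective 59.
No feasible integer point exceeds 68.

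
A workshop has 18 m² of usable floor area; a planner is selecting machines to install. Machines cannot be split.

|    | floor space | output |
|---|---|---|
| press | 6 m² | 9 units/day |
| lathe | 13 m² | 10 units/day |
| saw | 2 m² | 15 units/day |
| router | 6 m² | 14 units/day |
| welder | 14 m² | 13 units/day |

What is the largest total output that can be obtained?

38

Allowing fractional choices, the relaxed optimum would be about 41.7, but machines are indivisible.
saw + welder: floor space 2 + 14 = 16 ≤ 18, output 15 + 13 = 28.
press + saw + router: floor space 6 + 2 + 6 = 14 ≤ 18, output 9 + 15 + 14 = 38.
saw + router: floor space 2 + 6 = 8 ≤ 18, output 15 + 14 = 29.
Best is press, saw, and router with total output 38.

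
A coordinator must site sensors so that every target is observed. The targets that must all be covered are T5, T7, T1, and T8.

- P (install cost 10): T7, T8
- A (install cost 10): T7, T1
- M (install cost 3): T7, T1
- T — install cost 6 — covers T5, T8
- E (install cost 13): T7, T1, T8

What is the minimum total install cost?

9

Choose M and T: together they cover T5, T7, T1, T8 — every target.
Total install cost: 3 + 6 = 9.
No cover costs less than 9.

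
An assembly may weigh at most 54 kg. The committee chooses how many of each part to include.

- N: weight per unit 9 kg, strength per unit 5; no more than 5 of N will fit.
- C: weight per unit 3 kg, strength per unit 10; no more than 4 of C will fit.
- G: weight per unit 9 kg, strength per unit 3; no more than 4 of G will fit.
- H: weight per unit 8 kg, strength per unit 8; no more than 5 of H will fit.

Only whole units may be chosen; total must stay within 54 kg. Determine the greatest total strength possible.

80

4×C and 5×H: weight 52 ≤ 54, strength 4·10 + 5·8 = 80.
1×N, 4×C, and 4×H: weight 53 ≤ 54, strength 1·5 + 4·10 + 4·8 = 77.
Best is 80.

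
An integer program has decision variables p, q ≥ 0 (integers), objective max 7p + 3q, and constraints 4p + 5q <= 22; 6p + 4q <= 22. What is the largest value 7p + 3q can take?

(p,q)=(3,1): 4·3+5·1=17≤22, 6·3+4·1=22≤22, objective 24.
(p,q)=(3,0): 4·3+5·0=12≤22, 6·3+4·0=18≤22, objective 21.
(p,q)=(2,2): 4·2+5·2=18≤22, 6·2+4·2=20≤22, objective 20.
The best lattice point is (3,1), giving 24.

24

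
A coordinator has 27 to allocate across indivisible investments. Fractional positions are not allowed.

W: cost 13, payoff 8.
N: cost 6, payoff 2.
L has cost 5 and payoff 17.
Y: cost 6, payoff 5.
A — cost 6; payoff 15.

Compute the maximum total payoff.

N + L + Y + A: cost 6 + 5 + 6 + 6 = 23 ≤ 27, payoff 2 + 17 + 5 + 15 = 39.
W + L + A: cost 13 + 5 + 6 = 24 ≤ 27, payoff 8 + 17 + 15 = 40.
Best is W, L, and A with total payoff 40.

40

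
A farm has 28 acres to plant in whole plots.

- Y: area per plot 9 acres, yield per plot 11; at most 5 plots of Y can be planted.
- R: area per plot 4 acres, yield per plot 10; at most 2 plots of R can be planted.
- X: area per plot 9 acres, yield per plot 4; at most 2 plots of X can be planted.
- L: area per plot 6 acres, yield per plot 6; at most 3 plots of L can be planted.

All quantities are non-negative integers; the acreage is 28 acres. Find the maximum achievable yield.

This is a bounded integer knapsack.
2×R and 3×L: area 26 ≤ 28, yield 2·10 + 3·6 = 38.
2×Y and 2×R: area 26 ≤ 28, yield 2·11 + 2·10 = 42.
Best is 42.

42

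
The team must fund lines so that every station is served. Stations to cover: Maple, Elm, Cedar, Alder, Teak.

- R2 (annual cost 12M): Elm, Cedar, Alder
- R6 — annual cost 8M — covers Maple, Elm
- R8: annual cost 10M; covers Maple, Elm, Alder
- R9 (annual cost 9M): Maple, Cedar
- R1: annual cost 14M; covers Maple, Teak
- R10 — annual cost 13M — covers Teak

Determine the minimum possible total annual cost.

This is an integer covering problem.
Choose R2 and R1: together they cover Maple, Elm, Cedar, Alder, Teak — every station.
Total annual cost: 12 + 14 = 26.

26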